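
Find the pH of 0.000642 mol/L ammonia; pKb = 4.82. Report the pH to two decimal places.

pH = 9.96

NH3 + H2O ⇌ NH4+ + OH-
Kb = 10^(−4.82) = 1.51 × 10^-5
From the ICE table, Kb = [OH-]²/(0.000642 − [OH-]) = 1.51 × 10^-5.
[OH-] is not negligible relative to C₀; solve [OH-]² + 1.51e-05·[OH-] − 9.69e-09 = 0.
[OH-] = [−1.51e-05 + √(1.51e-05² + 3.88e-08)]/2 = 9.12 × 10^-5 M
pOH = −log(9.12 × 10^-5) = 4.04; pH = 14.00 − 4.04 = 9.96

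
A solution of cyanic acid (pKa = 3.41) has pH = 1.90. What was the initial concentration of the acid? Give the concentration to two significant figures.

[H+] = 10^(-1.90) = 1.26 × 10^-2 M = x
Ka = 10^(−3.41) = 3.89 × 10^-4
Ka = x²/(C₀ − x) ⇒ C₀ = x + x²/Ka
C₀ = 1.26 × 10^-2 + (1.26 × 10^-2)²/(3.89 × 10^-4) = 4.21 × 10^-1 M

C₀ = 4.2 × 10^-1 M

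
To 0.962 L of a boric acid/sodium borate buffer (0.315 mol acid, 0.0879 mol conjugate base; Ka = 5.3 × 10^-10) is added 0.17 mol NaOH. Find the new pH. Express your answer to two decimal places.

pH = 9.53

After neutralization: n(B(OH)3) = 0.145 mol, n(B(OH)4-) = 0.258 mol.
pKa = −log(5.3 × 10^-10) = 9.276
Henderson–Hasselbalch with mole ratio 0.258/0.145: pH = 9.276 + (+0.250)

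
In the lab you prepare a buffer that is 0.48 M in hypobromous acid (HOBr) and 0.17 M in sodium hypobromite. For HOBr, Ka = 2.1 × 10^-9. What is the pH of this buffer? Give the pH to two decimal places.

pKa = −log(2.1 × 10^-9) = 8.678
Henderson–Hasselbalch: pH = pKa + log([OBr-]/[HOBr]) = 8.678 + log(0.17/0.48)
pH = 8.678 + (-0.451) = 8.23

pH = 8.23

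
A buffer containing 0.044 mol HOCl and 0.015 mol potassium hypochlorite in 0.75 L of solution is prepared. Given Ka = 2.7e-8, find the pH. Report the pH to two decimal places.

pKa = −log(2.7 × 10^-8) = 7.569
Henderson–Hasselbalch: pH = pKa + log([OCl-]/[HOCl]) = 7.569 + log(0.015/0.044)
pH = 7.569 + (-0.467) = 7.10

pH = 7.10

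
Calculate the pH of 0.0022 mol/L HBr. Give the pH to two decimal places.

pH = 2.66

HBr is a strong acid and dissociates completely, so [H+] = 0.0022 M.
pH = -log(0.0022) = 2.66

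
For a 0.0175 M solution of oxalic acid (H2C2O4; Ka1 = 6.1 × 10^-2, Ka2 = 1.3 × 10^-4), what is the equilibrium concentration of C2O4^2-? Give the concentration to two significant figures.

First ionization gives [H+] ≈ [HC2O4-] = 1.42 × 10^-2 M.
Second step: Ka2 = [H+][C2O4^2-]/[HC2O4-] ≈ [C2O4^2-] (since [H+] ≈ [HC2O4-]).
So [C2O4^2-] ≈ Ka2.

1.3 × 10^-4 M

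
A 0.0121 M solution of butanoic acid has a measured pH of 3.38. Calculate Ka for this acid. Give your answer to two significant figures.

Ka = 1.5 × 10^-5

[H+] = 10^(-3.38) = 4.17 × 10^-4 M
At equilibrium [HA] = 0.0121 − 4.17 × 10^-4 = 1.17 × 10^-2 M
Ka = [H+][A-]/[HA] = (4.17 × 10^-4)² / 1.17 × 10^-2 = 1.5 × 10^-5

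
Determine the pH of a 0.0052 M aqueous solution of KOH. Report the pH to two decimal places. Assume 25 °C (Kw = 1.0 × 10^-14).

pH = 11.72

KOH is a strong base; [OH-] = 0.0052 M.
pOH = -log(0.0052) = 2.28
pH = 14.00 - 2.28 = 11.72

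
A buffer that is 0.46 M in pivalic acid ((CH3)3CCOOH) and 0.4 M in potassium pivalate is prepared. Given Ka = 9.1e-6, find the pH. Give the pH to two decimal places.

pKa = −log(9.1 × 10^-6) = 5.041
Using pH = pKa + log([base]/[acid]) with [base]/[acid] = 0.4/0.46:
pH = 5.041 + (-0.061) = 4.98

pH = 4.98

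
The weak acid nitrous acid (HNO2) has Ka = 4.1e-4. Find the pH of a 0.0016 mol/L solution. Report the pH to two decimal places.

pH = 3.20

HNO2 ⇌ NO2- + H+
Ka = [H+]²/(0.0016 − [H+]) = 4.1 × 10^-4
[H+] is not negligible relative to C₀; solve [H+]² + 0.00041·[H+] − 6.56e-07 = 0.
[H+] = (−Ka + √(Ka² + 4·Ka·C₀))/2 = 6.30 × 10^-4 M
pH = −log[H+] = −log(6.30 × 10^-4) = 3.20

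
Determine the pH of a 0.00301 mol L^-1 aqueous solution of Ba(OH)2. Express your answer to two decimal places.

Ba(OH)2 is a strong base (each formula unit releases 2 OH-); [OH-] = 0.00602 M.
pOH = -log(0.00602) = 2.22
pH = 14.00 - 2.22 = 11.78

pH = 11.78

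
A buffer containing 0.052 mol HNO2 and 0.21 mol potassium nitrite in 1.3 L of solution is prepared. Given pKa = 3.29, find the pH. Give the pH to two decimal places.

pH = 3.90

Henderson–Hasselbalch: pH = pKa + log([NO2-]/[HNO2]) = 3.29 + log(0.21/0.052)
pH = 3.29 + (+0.606) = 3.90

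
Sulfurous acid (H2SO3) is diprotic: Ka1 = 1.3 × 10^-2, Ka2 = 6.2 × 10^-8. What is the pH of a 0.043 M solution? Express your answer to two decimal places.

pH = 1.74

Since Ka1 ≫ Ka2, the first ionization dominates [H+].
Ka1 = x²/(0.043 − x) = 1.3 × 10^-2
Solving the quadratic: x = (−Ka1 + √(Ka1² + 4·Ka1·C₀))/2 = 1.80 × 10^-2 M
pH = −log(1.80 × 10^-2) = 1.74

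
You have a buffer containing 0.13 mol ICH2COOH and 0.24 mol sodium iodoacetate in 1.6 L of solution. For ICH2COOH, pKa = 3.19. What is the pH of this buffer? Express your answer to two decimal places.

pH = 3.46

Using pH = pKa + log([base]/[acid]) with [base]/[acid] = 0.24/0.13:
pH = 3.19 + (+0.266) = 3.46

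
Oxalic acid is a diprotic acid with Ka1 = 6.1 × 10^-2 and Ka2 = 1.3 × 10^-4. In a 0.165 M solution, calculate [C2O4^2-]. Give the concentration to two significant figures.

1.3 × 10^-4 M

First ionization gives [H+] ≈ [HC2O4-] = 7.44 × 10^-2 M.
Second step: Ka2 = [H+][C2O4^2-]/[HC2O4-] ≈ [C2O4^2-] (since [H+] ≈ [HC2O4-]).
So [C2O4^2-] ≈ Ka2.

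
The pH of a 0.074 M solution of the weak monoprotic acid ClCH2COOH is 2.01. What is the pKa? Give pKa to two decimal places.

pKa = 2.83

[H+] = 10^(-2.01) = 9.77 × 10^-3 M
At equilibrium [HA] = 0.074 − 9.77 × 10^-3 = 6.42 × 10^-2 M
Ka = [H+][A-]/[HA] = (9.77 × 10^-3)² / 6.42 × 10^-2 = 1.49 × 10^-3
pKa = -log(1.49 × 10^-3) = 2.83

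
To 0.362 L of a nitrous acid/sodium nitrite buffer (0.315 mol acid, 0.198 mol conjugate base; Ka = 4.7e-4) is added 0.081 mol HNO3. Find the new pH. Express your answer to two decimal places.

pH = 2.80

After neutralization: n(HNO2) = 0.396 mol, n(NO2-) = 0.117 mol.
pKa = −log(4.7 × 10^-4) = 3.328
Henderson–Hasselbalch with mole ratio 0.117/0.396: pH = 3.328 + (-0.530)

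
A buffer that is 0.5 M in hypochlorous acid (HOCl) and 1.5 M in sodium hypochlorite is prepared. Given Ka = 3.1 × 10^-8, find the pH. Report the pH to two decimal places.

pH = 7.99

pKa = −log(3.1 × 10^-8) = 7.509
pH = pKa + log([A⁻]/[HA]) = 7.509 + log(1.5/0.5)
pH = 7.509 + (+0.477) = 7.99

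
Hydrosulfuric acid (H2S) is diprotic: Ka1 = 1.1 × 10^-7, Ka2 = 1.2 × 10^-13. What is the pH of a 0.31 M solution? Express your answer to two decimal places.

Since Ka1 ≫ Ka2, the first ionization dominates [H+].
Ka1 = x²/(0.31 − x) = 1.1 × 10^-7
x ≈ √(1.1 × 10^-7 × 0.31) = 1.85 × 10^-4 M
pH = −log(1.85 × 10^-4) = 3.73

pH = 3.73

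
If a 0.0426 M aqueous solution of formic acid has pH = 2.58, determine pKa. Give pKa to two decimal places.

[H+] = 10^(-2.58) = 2.63 × 10^-3 M
At equilibrium [HA] = 0.0426 − 2.63 × 10^-3 = 4.00 × 10^-2 M
Ka = [H+][A-]/[HA] = (2.63 × 10^-3)² / 4.00 × 10^-2 = 1.73 × 10^-4
pKa = -log(1.73 × 10^-4) = 3.76

pKa = 3.76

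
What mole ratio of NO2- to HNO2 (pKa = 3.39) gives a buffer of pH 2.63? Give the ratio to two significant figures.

pH = pKa + log(r) ⇒ log(r) = 2.63 − 3.39 = -0.76
r = [NO2-]/[HNO2] = 10^(-0.76) = 0.174

ratio = 0.17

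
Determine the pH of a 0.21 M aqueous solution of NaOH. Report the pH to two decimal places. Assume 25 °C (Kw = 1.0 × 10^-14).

pH = 13.32

NaOH is a strong base; [OH-] = 0.21 M.
pOH = -log(0.21) = 0.68
pH = 14.00 - 0.68 = 13.32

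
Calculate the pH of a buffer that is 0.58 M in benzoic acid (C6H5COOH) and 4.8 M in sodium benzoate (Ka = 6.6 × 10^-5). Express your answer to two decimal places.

pKa = −log(6.6 × 10^-5) = 4.180
Using pH = pKa + log([base]/[acid]) with [base]/[acid] = 4.8/0.58:
pH = 4.180 + (+0.918) = 5.10

pH = 5.10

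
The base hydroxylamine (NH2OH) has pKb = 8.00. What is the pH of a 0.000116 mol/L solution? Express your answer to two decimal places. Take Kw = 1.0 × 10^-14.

pH = 8.03

NH2OH + H2O ⇌ NH3OH+ + OH-
Kb = 10^(−8.00) = 1.00 × 10^-8
Kb = x²/(0.000116 − x) = 1.00 × 10^-8
Neglecting x in the denominator: x = √(1.00 × 10^-8 × 0.000116) = 1.08 × 10^-6 M
(x/C₀ = 0.93% < 5%, so the approximation holds.)
pOH = −log(1.08 × 10^-6) = 5.97; pH = 14.00 − 5.97 = 8.03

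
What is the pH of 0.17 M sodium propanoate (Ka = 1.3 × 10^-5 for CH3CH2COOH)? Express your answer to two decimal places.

pH = 9.06

CH3CH2COO- is the conjugate base of the weak acid CH3CH2COOH.
Kb = Kw/Ka = 1.0×10^-14 / 1.3 × 10^-5 = 7.69 × 10^-10
From the ICE table, Kb = [OH-]²/(0.17 − [OH-]) = 7.69 × 10^-10.
Neglecting [OH-] in the denominator: [OH-] = √(7.69 × 10^-10 × 0.17) = 1.14 × 10^-5 M
([OH-]/C₀ = 0.0067% < 5%, so the approximation holds.)
pOH = 4.94, so pH = 14.00 − pOH = 9.06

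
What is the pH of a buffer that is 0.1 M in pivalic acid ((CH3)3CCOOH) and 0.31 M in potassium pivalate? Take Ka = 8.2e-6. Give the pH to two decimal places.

pH = 5.58

pKa = −log(8.2 × 10^-6) = 5.086
Using pH = pKa + log([base]/[acid]) with [base]/[acid] = 0.31/0.1:
pH = 5.086 + (+0.491) = 5.58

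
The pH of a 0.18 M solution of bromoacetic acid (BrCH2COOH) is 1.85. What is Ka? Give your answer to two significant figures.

[H+] = 10^(-1.85) = 1.41 × 10^-2 M
At equilibrium [HA] = 0.18 − 1.41 × 10^-2 = 1.66 × 10^-1 M
Ka = [H+][A-]/[HA] = (1.41 × 10^-2)² / 1.66 × 10^-1 = 1.2 × 10^-3

Ka = 1.2 × 10^-3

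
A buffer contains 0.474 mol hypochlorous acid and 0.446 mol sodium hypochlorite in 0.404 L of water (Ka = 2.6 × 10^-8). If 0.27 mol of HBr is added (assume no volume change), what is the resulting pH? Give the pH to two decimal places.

Added H+ converts OCl- to HOCl: HOCl → 0.744 mol, OCl- → 0.176 mol.
pKa = −log(2.6 × 10^-8) = 7.585
Henderson–Hasselbalch with mole ratio 0.176/0.744: pH = 7.585 + (-0.626)

pH = 6.96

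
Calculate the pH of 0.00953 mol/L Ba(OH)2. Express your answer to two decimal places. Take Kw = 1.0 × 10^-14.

pH = 12.28

Ba(OH)2 is a strong base (each formula unit releases 2 OH-); [OH-] = 0.0191 M.
pOH = -log(0.0191) = 1.72
pH = 14.00 - 1.72 = 12.28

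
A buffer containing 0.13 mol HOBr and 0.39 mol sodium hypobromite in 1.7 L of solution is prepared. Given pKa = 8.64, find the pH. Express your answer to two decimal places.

pH = 9.12

pH = pKa + log([A⁻]/[HA]) = 8.64 + log(0.39/0.13)
pH = 8.64 + (+0.477) = 9.12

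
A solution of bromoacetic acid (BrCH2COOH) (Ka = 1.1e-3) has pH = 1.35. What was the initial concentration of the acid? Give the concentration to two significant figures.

[H+] = 10^(-1.35) = 4.47 × 10^-2 M = x
Ka = x²/(C₀ − x) ⇒ C₀ = x + x²/Ka
C₀ = 4.47 × 10^-2 + (4.47 × 10^-2)²/(1.1 × 10^-3) = 1.86 M

C₀ = 1.9 M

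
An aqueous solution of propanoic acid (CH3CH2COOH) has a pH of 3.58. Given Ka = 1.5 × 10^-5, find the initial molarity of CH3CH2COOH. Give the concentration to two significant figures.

C₀ = 4.9 × 10^-3 M

[H+] = 10^(-3.58) = 2.63 × 10^-4 M = x
Ka = x²/(C₀ − x) ⇒ C₀ = x + x²/Ka
C₀ = 2.63 × 10^-4 + (2.63 × 10^-4)²/(1.5 × 10^-5) = 4.87 × 10^-3 M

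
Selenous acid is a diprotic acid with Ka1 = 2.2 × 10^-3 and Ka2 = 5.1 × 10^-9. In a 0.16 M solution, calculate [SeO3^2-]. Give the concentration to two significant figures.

First ionization gives [H+] ≈ [HSeO3-] = 1.77 × 10^-2 M.
Second step: Ka2 = [H+][SeO3^2-]/[HSeO3-] ≈ [SeO3^2-] (since [H+] ≈ [HSeO3-]).
So [SeO3^2-] ≈ Ka2.

5.1 × 10^-9 M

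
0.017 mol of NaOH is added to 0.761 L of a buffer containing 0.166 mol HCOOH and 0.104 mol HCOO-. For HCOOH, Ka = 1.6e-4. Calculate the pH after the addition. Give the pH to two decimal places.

pH = 3.71

OH- converts HCOOH to HCOO-: HCOOH → 0.149 mol, HCOO- → 0.121 mol.
pKa = −log(1.6 × 10^-4) = 3.796
Henderson–Hasselbalch with mole ratio 0.121/0.149: pH = 3.796 + (-0.090)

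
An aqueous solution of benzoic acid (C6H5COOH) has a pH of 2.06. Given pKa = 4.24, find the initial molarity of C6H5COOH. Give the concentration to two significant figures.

C₀ = 1.3 M

[H+] = 10^(-2.06) = 8.71 × 10^-3 M = x
Ka = 10^(−4.24) = 5.75 × 10^-5
Ka = x²/(C₀ − x) ⇒ C₀ = x + x²/Ka
C₀ = 8.71 × 10^-3 + (8.71 × 10^-3)²/(5.75 × 10^-5) = 1.33 M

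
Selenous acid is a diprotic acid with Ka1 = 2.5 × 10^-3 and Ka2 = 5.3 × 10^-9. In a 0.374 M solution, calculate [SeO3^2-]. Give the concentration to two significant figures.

5.3 × 10^-9 M

First ionization gives [H+] ≈ [HSeO3-] = 2.94 × 10^-2 M.
Second step: Ka2 = [H+][SeO3^2-]/[HSeO3-] ≈ [SeO3^2-] (since [H+] ≈ [HSeO3-]).
So [SeO3^2-] ≈ Ka2.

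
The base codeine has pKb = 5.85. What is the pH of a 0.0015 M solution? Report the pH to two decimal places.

C18H21NO3 + H2O ⇌ C18H22NO3+ + OH-
Kb = 10^(−5.85) = 1.41 × 10^-6
Kb = x²/(0.0015 − x) = 1.41 × 10^-6
Neglecting x in the denominator: x = √(1.41 × 10^-6 × 0.0015) = 4.60 × 10^-5 M
pOH = 4.34, so pH = 14.00 − pOH = 9.66

pH = 9.66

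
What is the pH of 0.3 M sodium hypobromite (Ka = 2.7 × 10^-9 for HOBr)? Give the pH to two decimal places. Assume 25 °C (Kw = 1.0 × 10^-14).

pH = 11.02

OBr- is the conjugate base of the weak acid HOBr.
Kb = Kw/Ka = 1.0×10^-14 / 2.7 × 10^-9 = 3.70 × 10^-6
Kb = [OH-]²/(0.3 − [OH-]) = 3.70 × 10^-6
Assume [OH-] ≪ 0.3: [OH-] ≈ √(3.70 × 10^-6 × 0.3) = 1.05 × 10^-3 M
([OH-]/C₀ = 0.35% < 5%, so the approximation holds.)
pOH = −log(1.05 × 10^-3) = 2.98; pH = 14.00 − 2.98 = 11.02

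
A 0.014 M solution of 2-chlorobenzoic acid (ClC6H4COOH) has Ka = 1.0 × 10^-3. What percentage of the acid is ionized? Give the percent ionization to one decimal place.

ClC6H4COOH ⇌ ClC6H4COO- + H+; let x = [H+] at equilibrium.
Solve x² + 0.001x − 1.4e-05 = 0 → x = 3.27 × 10^-3 M
% ionization = x/C₀ × 100% = 3.27 × 10^-3/0.014 × 100% = 23.4%

23.4%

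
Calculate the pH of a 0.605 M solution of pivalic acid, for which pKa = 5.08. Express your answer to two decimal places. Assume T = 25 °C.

(CH3)3CCOOH ⇌ (CH3)3CCOO- + H+
Ka = 10^(−5.08) = 8.32 × 10^-6
From the ICE table, Ka = [H+]²/(0.605 − [H+]) = 8.32 × 10^-6.
Assume [H+] ≪ 0.605: [H+] ≈ √(8.32 × 10^-6 × 0.605) = 2.24 × 10^-3 M
pH = −log(2.24 × 10^-3) = 2.65

pH = 2.65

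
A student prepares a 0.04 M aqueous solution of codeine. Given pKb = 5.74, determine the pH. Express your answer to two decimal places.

C18H21NO3 + H2O ⇌ C18H22NO3+ + OH-
Kb = 10^(−5.74) = 1.82 × 10^-6
From the ICE table, Kb = [OH-]²/(0.04 − [OH-]) = 1.82 × 10^-6.
Since Kb ≪ C₀, [OH-] ≈ √(Kb·C₀) = 2.70 × 10^-4 M.
pOH = 3.57, so pH = 14.00 − pOH = 10.43

pH = 10.43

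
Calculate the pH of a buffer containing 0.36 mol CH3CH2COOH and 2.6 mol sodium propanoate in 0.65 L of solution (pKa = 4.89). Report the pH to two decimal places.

pH = pKa + log([A⁻]/[HA]) = 4.89 + log(2.6/0.36)
pH = 4.89 + (+0.859) = 5.75

pH = 5.75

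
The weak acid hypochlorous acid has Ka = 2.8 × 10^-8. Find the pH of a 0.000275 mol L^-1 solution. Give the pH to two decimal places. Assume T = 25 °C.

HOCl ⇌ OCl- + H+
Ka = [H+]²/(0.000275 − [H+]) = 2.8 × 10^-8
Neglecting [H+] in the denominator: [H+] = √(2.8 × 10^-8 × 0.000275) = 2.77 × 10^-6 M
pH = −log(2.77 × 10^-6) = 5.56

pH = 5.56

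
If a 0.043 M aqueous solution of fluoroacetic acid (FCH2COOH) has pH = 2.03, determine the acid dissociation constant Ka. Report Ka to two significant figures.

[H+] = 10^(-2.03) = 9.33 × 10^-3 M
At equilibrium [HA] = 0.043 − 9.33 × 10^-3 = 3.37 × 10^-2 M
Ka = [H+][A-]/[HA] = (9.33 × 10^-3)² / 3.37 × 10^-2 = 2.6 × 10^-3

Ka = 2.6 × 10^-3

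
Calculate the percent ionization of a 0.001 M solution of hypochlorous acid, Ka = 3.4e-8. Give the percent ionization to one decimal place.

0.6%

HOCl ⇌ OCl- + H+; let x = [H+] at equilibrium.
x ≈ √(Ka·C₀) = √(3.4 × 10^-8 × 0.001) = 5.83 × 10^-6 M
% ionization = x/C₀ × 100% = 5.83 × 10^-6/0.001 × 100% = 0.6%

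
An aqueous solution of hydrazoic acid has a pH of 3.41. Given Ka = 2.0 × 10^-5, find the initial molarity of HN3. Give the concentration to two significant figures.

[H+] = 10^(-3.41) = 3.89 × 10^-4 M = x
Ka = x²/(C₀ − x) ⇒ C₀ = x + x²/Ka
C₀ = 3.89 × 10^-4 + (3.89 × 10^-4)²/(2.0 × 10^-5) = 7.96 × 10^-3 M

C₀ = 8.0 × 10^-3 M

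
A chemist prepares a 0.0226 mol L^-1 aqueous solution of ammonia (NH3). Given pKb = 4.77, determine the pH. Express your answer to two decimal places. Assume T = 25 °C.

pH = 10.79

NH3 + H2O ⇌ NH4+ + OH-
Kb = 10^(−4.77) = 1.70 × 10^-5
Kb = x²/(0.0226 − x) = 1.70 × 10^-5
Assume x ≪ 0.0226: x ≈ √(1.70 × 10^-5 × 0.0226) = 6.20 × 10^-4 M
Check: 2.7% ionized — well under 5%, approximation valid.
pOH = 3.21, so pH = 14.00 − pOH = 10.79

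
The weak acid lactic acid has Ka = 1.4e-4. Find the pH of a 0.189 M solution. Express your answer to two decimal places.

pH = 2.29

CH3CH(OH)COOH ⇌ CH3CH(OH)COO- + H+
Let x = [H+] at equilibrium. Ka = x²/(0.189 − x).
Assume x ≪ 0.189: x ≈ √(1.4 × 10^-4 × 0.189) = 5.14 × 10^-3 M
(x/C₀ = 2.7% < 5%, so the approximation holds.)
pH = −log[H+] = −log(5.14 × 10^-3) = 2.29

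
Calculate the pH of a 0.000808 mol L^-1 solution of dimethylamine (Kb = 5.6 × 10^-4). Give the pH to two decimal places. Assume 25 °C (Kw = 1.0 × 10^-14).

(CH3)2NH + H2O ⇌ (CH3)2NH2+ + OH-
From the ICE table, Kb = [OH-]²/(0.000808 − [OH-]) = 5.6 × 10^-4.
[OH-] is not negligible relative to C₀; solve [OH-]² + 0.00056·[OH-] − 4.52e-07 = 0.
[OH-] = (−Kb + √(Kb² + 4·Kb·C₀))/2 = 4.49 × 10^-4 M
pOH = 3.35, so pH = 14.00 − pOH = 10.65

pH = 10.65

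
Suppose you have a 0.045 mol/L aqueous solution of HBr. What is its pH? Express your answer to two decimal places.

pH = 1.35

HBr is a strong acid and dissociates completely, so [H+] = 0.045 M.
pH = -log(0.045) = 1.35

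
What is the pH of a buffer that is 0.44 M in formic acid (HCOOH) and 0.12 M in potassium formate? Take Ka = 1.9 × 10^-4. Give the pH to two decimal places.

pH = 3.16

pKa = −log(1.9 × 10^-4) = 3.721
Henderson–Hasselbalch: pH = pKa + log([HCOO-]/[HCOOH]) = 3.721 + log(0.12/0.44)
pH = 3.721 + (-0.564) = 3.16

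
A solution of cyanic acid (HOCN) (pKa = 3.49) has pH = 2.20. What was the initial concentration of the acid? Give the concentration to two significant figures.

[H+] = 10^(-2.20) = 6.31 × 10^-3 M = x
Ka = 10^(−3.49) = 3.24 × 10^-4
Ka = x²/(C₀ − x) ⇒ C₀ = x + x²/Ka
C₀ = 6.31 × 10^-3 + (6.31 × 10^-3)²/(3.24 × 10^-4) = 1.29 × 10^-1 M

C₀ = 1.3 × 10^-1 M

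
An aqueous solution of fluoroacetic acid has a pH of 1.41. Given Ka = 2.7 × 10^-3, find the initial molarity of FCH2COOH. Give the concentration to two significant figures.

C₀ = 6.0 × 10^-1 M

[H+] = 10^(-1.41) = 3.89 × 10^-2 M = x
Ka = x²/(C₀ − x) ⇒ C₀ = x + x²/Ka
C₀ = 3.89 × 10^-2 + (3.89 × 10^-2)²/(2.7 × 10^-3) = 5.99 × 10^-1 M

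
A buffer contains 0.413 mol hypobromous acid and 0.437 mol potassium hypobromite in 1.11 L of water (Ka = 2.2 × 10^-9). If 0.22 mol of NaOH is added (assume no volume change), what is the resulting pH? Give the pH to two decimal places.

OH- converts HOBr to OBr-: HOBr → 0.193 mol, OBr- → 0.657 mol.
pKa = −log(2.2 × 10^-9) = 8.658
pH = pKa + log(n_OBr-/n_HOBr) = 8.658 + log(0.657/0.193) = 8.658 + (+0.532)

pH = 9.19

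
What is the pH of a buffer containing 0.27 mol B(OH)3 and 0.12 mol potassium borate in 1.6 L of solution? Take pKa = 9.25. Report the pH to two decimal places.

Henderson–Hasselbalch: pH = pKa + log([B(OH)4-]/[B(OH)3]) = 9.25 + log(0.12/0.27)
pH = 9.25 + (-0.352) = 8.90

pH = 8.90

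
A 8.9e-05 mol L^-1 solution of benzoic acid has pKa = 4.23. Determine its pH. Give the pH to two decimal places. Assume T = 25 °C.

C6H5COOH ⇌ C6H5COO- + H+
Ka = 10^(−4.23) = 5.89 × 10^-5
Let x = [H+] at equilibrium. Ka = x²/(8.9e-05 − x).
x is not negligible relative to C₀; solve x² + 5.89e-05·x − 5.24e-09 = 0.
x = [−5.89e-05 + √(5.89e-05² + 2.1e-08)]/2 = 4.87 × 10^-5 M
pH = −log[H+] = −log(4.87 × 10^-5) = 4.31

pH = 4.31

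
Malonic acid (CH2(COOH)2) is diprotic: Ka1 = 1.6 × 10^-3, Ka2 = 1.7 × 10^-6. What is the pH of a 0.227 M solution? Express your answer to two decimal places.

Ka1 ≫ Ka2, so treat the first dissociation as the only significant source of H+.
Ka1 = x²/(0.227 − x) = 1.6 × 10^-3
Solving the quadratic: x = (−Ka1 + √(Ka1² + 4·Ka1·C₀))/2 = 1.83 × 10^-2 M
pH = −log(1.83 × 10^-2) = 1.74

pH = 1.74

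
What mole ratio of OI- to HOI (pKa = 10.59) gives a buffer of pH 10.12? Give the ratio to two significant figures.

ratio = 0.34

pH = pKa + log(r) ⇒ log(r) = 10.12 − 10.59 = -0.47
r = [OI-]/[HOI] = 10^(-0.47) = 0.339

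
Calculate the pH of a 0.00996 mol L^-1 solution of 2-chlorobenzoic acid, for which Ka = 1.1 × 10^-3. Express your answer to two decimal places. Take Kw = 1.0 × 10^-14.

ClC6H4COOH ⇌ ClC6H4COO- + H+
Let x = [H+] at equilibrium. Ka = x²/(0.00996 − x).
Here C₀/Ka ≈ 9.05, so the small-x approximation fails. Use the quadratic:
x = (−Ka + √(Ka² + 4·Ka·C₀))/2 = 2.81 × 10^-3 M
pH = −log[H+] = −log(2.81 × 10^-3) = 2.55

pH = 2.55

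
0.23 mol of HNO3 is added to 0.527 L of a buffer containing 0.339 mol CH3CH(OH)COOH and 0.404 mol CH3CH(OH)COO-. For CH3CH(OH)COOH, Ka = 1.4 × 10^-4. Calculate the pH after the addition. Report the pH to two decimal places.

Added H+ converts CH3CH(OH)COO- to CH3CH(OH)COOH: CH3CH(OH)COOH → 0.569 mol, CH3CH(OH)COO- → 0.174 mol.
pKa = −log(1.4 × 10^-4) = 3.854
pH = pKa + log(n_CH3CH(OH)COO-/n_CH3CH(OH)COOH) = 3.854 + log(0.174/0.569) = 3.854 + (-0.515)

pH = 3.34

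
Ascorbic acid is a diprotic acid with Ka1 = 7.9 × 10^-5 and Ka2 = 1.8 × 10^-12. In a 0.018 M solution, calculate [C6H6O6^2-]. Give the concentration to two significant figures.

1.8 × 10^-12 M

First ionization gives [H+] ≈ [HC6H6O6-] = 1.15 × 10^-3 M.
Second step: Ka2 = [H+][C6H6O6^2-]/[HC6H6O6-] ≈ [C6H6O6^2-] (since [H+] ≈ [HC6H6O6-]).
So [C6H6O6^2-] ≈ Ka2.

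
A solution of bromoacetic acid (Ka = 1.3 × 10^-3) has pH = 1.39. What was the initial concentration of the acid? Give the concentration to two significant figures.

C₀ = 1.3 M

[H+] = 10^(-1.39) = 4.07 × 10^-2 M = x
Ka = x²/(C₀ − x) ⇒ C₀ = x + x²/Ka
C₀ = 4.07 × 10^-2 + (4.07 × 10^-2)²/(1.3 × 10^-3) = 1.31 M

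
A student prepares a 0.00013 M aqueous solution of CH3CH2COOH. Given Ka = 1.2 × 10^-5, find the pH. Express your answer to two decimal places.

CH3CH2COOH ⇌ CH3CH2COO- + H+
Ka = x²/(0.00013 − x) = 1.2 × 10^-5
x is not negligible relative to C₀; solve x² + 1.2e-05·x − 1.56e-09 = 0.
x = [−1.2e-05 + √(1.2e-05² + 6.24e-09)]/2 = 3.39 × 10^-5 M
pH = −log[H+] = −log(3.39 × 10^-5) = 4.47

pH = 4.47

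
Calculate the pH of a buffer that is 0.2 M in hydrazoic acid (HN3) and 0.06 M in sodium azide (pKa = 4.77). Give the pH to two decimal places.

pH = pKa + log([A⁻]/[HA]) = 4.77 + log(0.06/0.2)
pH = 4.77 + (-0.523) = 4.25

pH = 4.25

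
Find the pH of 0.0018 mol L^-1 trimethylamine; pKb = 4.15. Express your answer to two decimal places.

(CH3)3N + H2O ⇌ (CH3)3NH+ + OH-
Kb = 10^(−4.15) = 7.08 × 10^-5
Kb = [OH-]²/(0.0018 − [OH-]) = 7.08 × 10^-5
[OH-] is not negligible relative to C₀; solve [OH-]² + 7.08e-05·[OH-] − 1.27e-07 = 0.
[OH-] = (−Kb + √(Kb² + 4·Kb·C₀))/2 = 3.23 × 10^-4 M
pOH = 3.49, so pH = 14.00 − pOH = 10.51

pH = 10.51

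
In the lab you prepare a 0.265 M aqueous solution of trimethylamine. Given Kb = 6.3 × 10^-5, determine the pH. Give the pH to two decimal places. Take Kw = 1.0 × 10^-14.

pH = 11.61

(CH3)3N + H2O ⇌ (CH3)3NH+ + OH-
Let x = [OH-] at equilibrium. Kb = x²/(0.265 − x).
Since Kb ≪ C₀, x ≈ √(Kb·C₀) = 4.09 × 10^-3 M.
(x/C₀ = 1.5% < 5%, so the approximation holds.)
pOH = 2.39, so pH = 14.00 − pOH = 11.61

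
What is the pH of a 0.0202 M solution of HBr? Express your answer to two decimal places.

HBr is a strong acid and dissociates completely, so [H+] = 0.0202 M.
pH = -log(0.0202) = 1.69

pH = 1.69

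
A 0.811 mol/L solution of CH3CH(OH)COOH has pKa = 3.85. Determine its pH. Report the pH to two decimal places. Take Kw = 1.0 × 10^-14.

pH = 1.97

CH3CH(OH)COOH ⇌ CH3CH(OH)COO- + H+
Ka = 10^(−3.85) = 1.41 × 10^-4
From the ICE table, Ka = [H+]²/(0.811 − [H+]) = 1.41 × 10^-4.
Neglecting [H+] in the denominator: [H+] = √(1.41 × 10^-4 × 0.811) = 1.07 × 10^-2 M
pH = −log(1.07 × 10^-2) = 1.97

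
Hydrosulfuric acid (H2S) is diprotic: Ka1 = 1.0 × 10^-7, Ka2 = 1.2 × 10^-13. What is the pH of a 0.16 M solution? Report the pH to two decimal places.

Since Ka1 ≫ Ka2, the first ionization dominates [H+].
Ka1 = x²/(0.16 − x) = 1.0 × 10^-7
x ≈ √(1.0 × 10^-7 × 0.16) = 1.26 × 10^-4 M
pH = −log(1.26 × 10^-4) = 3.90

pH = 3.90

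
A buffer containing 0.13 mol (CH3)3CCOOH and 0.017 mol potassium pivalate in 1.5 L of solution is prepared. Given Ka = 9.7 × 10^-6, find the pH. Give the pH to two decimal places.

pH = 4.13

pKa = −log(9.7 × 10^-6) = 5.013
Henderson–Hasselbalch: pH = pKa + log([(CH3)3CCOO-]/[(CH3)3CCOOH]) = 5.013 + log(0.017/0.13)
pH = 5.013 + (-0.883) = 4.13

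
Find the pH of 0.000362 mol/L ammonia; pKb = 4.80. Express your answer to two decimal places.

pH = 9.83

NH3 + H2O ⇌ NH4+ + OH-
Kb = 10^(−4.80) = 1.58 × 10^-5
From the ICE table, Kb = [OH-]²/(0.000362 − [OH-]) = 1.58 × 10^-5.
[OH-] is not negligible relative to C₀; solve [OH-]² + 1.58e-05·[OH-] − 5.72e-09 = 0.
[OH-] = [−1.58e-05 + √(1.58e-05² + 2.29e-08)]/2 = 6.81 × 10^-5 M
pOH = −log(6.81 × 10^-5) = 4.17; pH = 14.00 − 4.17 = 9.83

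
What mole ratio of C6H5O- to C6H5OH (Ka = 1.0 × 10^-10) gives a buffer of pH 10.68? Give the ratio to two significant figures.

pKa = -log(1.0 × 10^-10) = 10.000
pH = pKa + log(r) ⇒ log(r) = 10.68 − 10.000 = +0.680
r = [C6H5O-]/[C6H5OH] = 10^(+0.680) = 4.79

ratio = 4.8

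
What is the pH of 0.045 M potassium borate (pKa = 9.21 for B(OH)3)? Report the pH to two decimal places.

pH = 10.93

B(OH)4- is the conjugate base of the weak acid B(OH)3.
Ka = 10^(−9.21) = 6.17 × 10^-10
Kb = Kw/Ka = 1.0×10^-14 / 6.17 × 10^-10 = 1.62 × 10^-5
From the ICE table, Kb = [OH-]²/(0.045 − [OH-]) = 1.62 × 10^-5.
Neglecting [OH-] in the denominator: [OH-] = √(1.62 × 10^-5 × 0.045) = 8.54 × 10^-4 M
pOH = −log(8.54 × 10^-4) = 3.07; pH = 14.00 − 3.07 = 10.93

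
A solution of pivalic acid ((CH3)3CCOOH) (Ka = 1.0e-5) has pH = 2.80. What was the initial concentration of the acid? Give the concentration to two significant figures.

[H+] = 10^(-2.80) = 1.58 × 10^-3 M = x
Ka = x²/(C₀ − x) ⇒ C₀ = x + x²/Ka
C₀ = 1.58 × 10^-3 + (1.58 × 10^-3)²/(1.0 × 10^-5) = 2.51 × 10^-1 M

C₀ = 2.5 × 10^-1 M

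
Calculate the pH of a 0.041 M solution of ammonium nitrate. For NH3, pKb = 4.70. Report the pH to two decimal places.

pH = 5.34

NH4+ is the conjugate acid of the weak base NH3.
Kb = 10^(−4.70) = 2.00 × 10^-5
Ka = Kw/Kb = 1.0×10^-14 / 2.00 × 10^-5 = 5.00 × 10^-10
Ka = x²/(0.041 − x) = 5.00 × 10^-10
Neglecting x in the denominator: x = √(5.00 × 10^-10 × 0.041) = 4.53 × 10^-6 M
(x/C₀ = 0.011% < 5%, so the approximation holds.)
pH = −log(4.53 × 10^-6) = 5.34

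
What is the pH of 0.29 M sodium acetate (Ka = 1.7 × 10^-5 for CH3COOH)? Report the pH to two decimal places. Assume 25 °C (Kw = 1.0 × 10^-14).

CH3COO- is the conjugate base of the weak acid CH3COOH.
Kb = Kw/Ka = 1.0×10^-14 / 1.7 × 10^-5 = 5.88 × 10^-10
Let x = [OH-] at equilibrium. Kb = x²/(0.29 − x).
Assume x ≪ 0.29: x ≈ √(5.88 × 10^-10 × 0.29) = 1.31 × 10^-5 M
pOH = −log(1.31 × 10^-5) = 4.88; pH = 14.00 − 4.88 = 9.12

pH = 9.12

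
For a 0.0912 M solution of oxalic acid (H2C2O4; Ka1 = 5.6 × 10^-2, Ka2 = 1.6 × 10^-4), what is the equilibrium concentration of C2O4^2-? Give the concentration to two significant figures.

First ionization gives [H+] ≈ [HC2O4-] = 4.88 × 10^-2 M.
Second step: Ka2 = [H+][C2O4^2-]/[HC2O4-] ≈ [C2O4^2-] (since [H+] ≈ [HC2O4-]).
So [C2O4^2-] ≈ Ka2.

1.6 × 10^-4 M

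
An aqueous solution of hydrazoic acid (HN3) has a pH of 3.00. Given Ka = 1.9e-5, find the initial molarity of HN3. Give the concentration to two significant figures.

[H+] = 10^(-3.00) = 1.00 × 10^-3 M = x
Ka = x²/(C₀ − x) ⇒ C₀ = x + x²/Ka
C₀ = 1.00 × 10^-3 + (1.00 × 10^-3)²/(1.9 × 10^-5) = 5.36 × 10^-2 M

C₀ = 5.4 × 10^-2 M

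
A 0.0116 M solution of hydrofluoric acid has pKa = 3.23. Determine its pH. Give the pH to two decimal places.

HF ⇌ F- + H+
Ka = 10^(−3.23) = 5.89 × 10^-4
From the ICE table, Ka = [H+]²/(0.0116 − [H+]) = 5.89 × 10^-4.
[H+] is not negligible relative to C₀; solve [H+]² + 0.000589·[H+] − 6.83e-06 = 0.
[H+] = [−0.000589 + √(0.000589² + 2.73e-05)]/2 = 2.34 × 10^-3 M
pH = −log(2.34 × 10^-3) = 2.63

pH = 2.63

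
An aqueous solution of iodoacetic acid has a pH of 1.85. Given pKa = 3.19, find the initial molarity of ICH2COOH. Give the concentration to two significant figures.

C₀ = 3.2 × 10^-1 M

[H+] = 10^(-1.85) = 1.41 × 10^-2 M = x
Ka = 10^(−3.19) = 6.46 × 10^-4
Ka = x²/(C₀ − x) ⇒ C₀ = x + x²/Ka
C₀ = 1.41 × 10^-2 + (1.41 × 10^-2)²/(6.46 × 10^-4) = 3.22 × 10^-1 M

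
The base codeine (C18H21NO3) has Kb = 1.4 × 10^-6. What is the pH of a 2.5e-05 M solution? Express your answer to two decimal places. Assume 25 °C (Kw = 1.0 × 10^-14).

pH = 8.72

C18H21NO3 + H2O ⇌ C18H22NO3+ + OH-
Kb = [OH-]²/(2.5e-05 − [OH-]) = 1.4 × 10^-6
[OH-] is not negligible relative to C₀; solve [OH-]² + 1.4e-06·[OH-] − 3.5e-11 = 0.
[OH-] = [−1.4e-06 + √(1.4e-06² + 1.4e-10)]/2 = 5.26 × 10^-6 M
pOH = −log(5.26 × 10^-6) = 5.28; pH = 14.00 − 5.28 = 8.72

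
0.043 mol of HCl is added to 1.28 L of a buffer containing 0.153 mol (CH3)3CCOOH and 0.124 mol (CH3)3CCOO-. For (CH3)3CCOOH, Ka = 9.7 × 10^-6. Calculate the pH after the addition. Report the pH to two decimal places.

Added H+ converts (CH3)3CCOO- to (CH3)3CCOOH: (CH3)3CCOOH → 0.196 mol, (CH3)3CCOO- → 0.081 mol.
pKa = −log(9.7 × 10^-6) = 5.013
pH = pKa + log(n_(CH3)3CCOO-/n_(CH3)3CCOOH) = 5.013 + log(0.081/0.196) = 5.013 + (-0.384)

pH = 4.63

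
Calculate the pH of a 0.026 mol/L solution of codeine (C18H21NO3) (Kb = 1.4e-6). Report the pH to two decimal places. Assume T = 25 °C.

C18H21NO3 + H2O ⇌ C18H22NO3+ + OH-
From the ICE table, Kb = x²/(0.026 − x) = 1.4 × 10^-6.
Since Kb ≪ C₀, x ≈ √(Kb·C₀) = 1.91 × 10^-4 M.
(x/C₀ = 0.73% < 5%, so the approximation holds.)
pOH = 3.72, so pH = 14.00 − pOH = 10.28

pH = 10.28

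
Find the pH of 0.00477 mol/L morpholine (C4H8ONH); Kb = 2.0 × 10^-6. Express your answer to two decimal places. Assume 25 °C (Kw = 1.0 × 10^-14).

C4H8ONH + H2O ⇌ C4H8ONH2+ + OH-
Let x = [OH-] at equilibrium. Kb = x²/(0.00477 − x).
Assume x ≪ 0.00477: x ≈ √(2.0 × 10^-6 × 0.00477) = 9.77 × 10^-5 M
pOH = −log(9.77 × 10^-5) = 4.01; pH = 14.00 − 4.01 = 9.99

pH = 9.99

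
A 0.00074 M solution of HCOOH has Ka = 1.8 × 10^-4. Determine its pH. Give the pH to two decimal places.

HCOOH ⇌ HCOO- + H+
Ka = [H+]²/(0.00074 − [H+]) = 1.8 × 10^-4
Here C₀/Ka ≈ 4.11, so the small-[H+] approximation fails. Use the quadratic:
[H+] = (−Ka + √(Ka² + 4·Ka·C₀))/2 = 2.86 × 10^-4 M
pH = −log[H+] = −log(2.86 × 10^-4) = 3.54

pH = 3.54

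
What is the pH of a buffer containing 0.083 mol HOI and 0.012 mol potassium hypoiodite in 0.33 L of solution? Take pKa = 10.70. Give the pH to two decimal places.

pH = 9.86

Henderson–Hasselbalch: pH = pKa + log([OI-]/[HOI]) = 10.70 + log(0.012/0.083)
pH = 10.70 + (-0.840) = 9.86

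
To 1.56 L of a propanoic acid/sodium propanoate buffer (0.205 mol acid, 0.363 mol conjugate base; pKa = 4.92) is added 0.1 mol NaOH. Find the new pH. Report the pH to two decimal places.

OH- converts CH3CH2COOH to CH3CH2COO-: CH3CH2COOH → 0.105 mol, CH3CH2COO- → 0.463 mol.
pH = pKa + log(n_CH3CH2COO-/n_CH3CH2COOH) = 4.92 + log(0.463/0.105) = 4.92 + (+0.644)

pH = 5.56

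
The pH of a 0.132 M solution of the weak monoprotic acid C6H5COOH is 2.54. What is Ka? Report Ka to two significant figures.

[H+] = 10^(-2.54) = 2.88 × 10^-3 M
At equilibrium [HA] = 0.132 − 2.88 × 10^-3 = 1.29 × 10^-1 M
Ka = [H+][A-]/[HA] = (2.88 × 10^-3)² / 1.29 × 10^-1 = 6.4 × 10^-5

Ka = 6.4 × 10^-5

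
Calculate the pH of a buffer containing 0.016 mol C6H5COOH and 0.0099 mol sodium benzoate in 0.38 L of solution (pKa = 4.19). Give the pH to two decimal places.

pH = pKa + log([A⁻]/[HA]) = 4.19 + log(0.0099/0.016)
pH = 4.19 + (-0.208) = 3.98

pH = 3.98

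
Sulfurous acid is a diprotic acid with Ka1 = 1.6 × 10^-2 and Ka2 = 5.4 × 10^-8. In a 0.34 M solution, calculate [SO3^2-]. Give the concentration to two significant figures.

5.4 × 10^-8 M

First ionization gives [H+] ≈ [HSO3-] = 6.62 × 10^-2 M.
Second step: Ka2 = [H+][SO3^2-]/[HSO3-] ≈ [SO3^2-] (since [H+] ≈ [HSO3-]).
So [SO3^2-] ≈ Ka2.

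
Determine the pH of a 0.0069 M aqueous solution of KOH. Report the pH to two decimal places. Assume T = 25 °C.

pH = 11.84

KOH is a strong base; [OH-] = 0.0069 M.
pOH = -log(0.0069) = 2.16
pH = 14.00 - 2.16 = 11.84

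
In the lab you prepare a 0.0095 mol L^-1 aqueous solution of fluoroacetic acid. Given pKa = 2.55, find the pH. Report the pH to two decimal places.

FCH2COOH ⇌ FCH2COO- + H+
Ka = 10^(−2.55) = 2.82 × 10^-3
Ka = x²/(0.0095 − x) = 2.82 × 10^-3
Here C₀/Ka ≈ 3.37, so the small-x approximation fails. Use the quadratic:
x = [−0.00282 + √(0.00282² + 0.000107)]/2 = 3.95 × 10^-3 M
pH = −log(3.95 × 10^-3) = 2.40

pH = 2.40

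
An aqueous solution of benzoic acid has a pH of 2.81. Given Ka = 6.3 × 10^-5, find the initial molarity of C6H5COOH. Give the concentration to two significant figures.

C₀ = 4.0 × 10^-2 M

[H+] = 10^(-2.81) = 1.55 × 10^-3 M = x
Ka = x²/(C₀ − x) ⇒ C₀ = x + x²/Ka
C₀ = 1.55 × 10^-3 + (1.55 × 10^-3)²/(6.3 × 10^-5) = 3.97 × 10^-2 M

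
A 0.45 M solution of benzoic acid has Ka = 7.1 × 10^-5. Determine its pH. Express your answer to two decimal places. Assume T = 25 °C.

pH = 2.25

C6H5COOH ⇌ C6H5COO- + H+
Let x = [H+] at equilibrium. Ka = x²/(0.45 − x).
Since Ka ≪ C₀, x ≈ √(Ka·C₀) = 5.65 × 10^-3 M.
pH = −log(5.65 × 10^-3) = 2.25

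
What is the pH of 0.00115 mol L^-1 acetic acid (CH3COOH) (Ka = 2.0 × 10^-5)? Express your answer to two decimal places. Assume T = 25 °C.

pH = 3.85

CH3COOH ⇌ CH3COO- + H+
From the ICE table, Ka = [H+]²/(0.00115 − [H+]) = 2.0 × 10^-5.
The 5% rule fails; solving [H+]² + Ka·[H+] − Ka·C₀ = 0 exactly:
[H+] = [−2e-05 + √(2e-05² + 9.2e-08)]/2 = 1.42 × 10^-4 M
pH = −log(1.42 × 10^-4) = 3.85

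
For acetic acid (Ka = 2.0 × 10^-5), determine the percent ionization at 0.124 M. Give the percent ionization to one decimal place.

1.3%

CH3COOH ⇌ CH3COO- + H+; let x = [H+] at equilibrium.
x ≈ √(Ka·C₀) = √(2.0 × 10^-5 × 0.124) = 1.57 × 10^-3 M
% ionization = x/C₀ × 100% = 1.57 × 10^-3/0.124 × 100% = 1.3%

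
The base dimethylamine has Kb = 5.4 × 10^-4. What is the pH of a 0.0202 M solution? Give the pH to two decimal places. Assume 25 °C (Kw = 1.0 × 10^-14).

pH = 11.48

(CH3)2NH + H2O ⇌ (CH3)2NH2+ + OH-
Kb = x²/(0.0202 − x) = 5.4 × 10^-4
Here C₀/Kb ≈ 37.4, so the small-x approximation fails. Use the quadratic:
x = [−0.00054 + √(0.00054² + 4.36e-05)]/2 = 3.04 × 10^-3 M
pOH = −log(3.04 × 10^-3) = 2.52; pH = 14.00 − 2.52 = 11.48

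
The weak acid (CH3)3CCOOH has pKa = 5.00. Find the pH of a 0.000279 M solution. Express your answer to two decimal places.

(CH3)3CCOOH ⇌ (CH3)3CCOO- + H+
Ka = 10^(−5.00) = 1.00 × 10^-5
From the ICE table, Ka = x²/(0.000279 − x) = 1.00 × 10^-5.
Here C₀/Ka ≈ 27.9, so the small-x approximation fails. Use the quadratic:
x = (−Ka + √(Ka² + 4·Ka·C₀))/2 = 4.81 × 10^-5 M
pH = −log(4.81 × 10^-5) = 4.32

pH = 4.32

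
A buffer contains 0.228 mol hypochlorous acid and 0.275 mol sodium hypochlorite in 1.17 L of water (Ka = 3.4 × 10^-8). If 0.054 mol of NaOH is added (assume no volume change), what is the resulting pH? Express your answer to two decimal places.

pH = 7.75

OH- converts HOCl to OCl-: HOCl → 0.174 mol, OCl- → 0.329 mol.
pKa = −log(3.4 × 10^-8) = 7.469
pH = pKa + log(n_OCl-/n_HOCl) = 7.469 + log(0.329/0.174) = 7.469 + (+0.277)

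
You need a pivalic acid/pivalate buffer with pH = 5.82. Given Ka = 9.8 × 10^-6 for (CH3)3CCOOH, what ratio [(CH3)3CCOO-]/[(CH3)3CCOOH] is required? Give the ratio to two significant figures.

ratio = 6.5

pKa = -log(9.8 × 10^-6) = 5.009
pH = pKa + log(r) ⇒ log(r) = 5.82 − 5.009 = +0.811
r = [(CH3)3CCOO-]/[(CH3)3CCOOH] = 10^(+0.811) = 6.47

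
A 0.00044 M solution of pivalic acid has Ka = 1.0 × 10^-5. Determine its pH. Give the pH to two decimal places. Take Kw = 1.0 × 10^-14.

(CH3)3CCOOH ⇌ (CH3)3CCOO- + H+
Let x = [H+] at equilibrium. Ka = x²/(0.00044 − x).
Here C₀/Ka ≈ 44, so the small-x approximation fails. Use the quadratic:
x = [−1e-05 + √(1e-05² + 1.76e-08)]/2 = 6.15 × 10^-5 M
pH = −log[H+] = −log(6.15 × 10^-5) = 4.21

pH = 4.21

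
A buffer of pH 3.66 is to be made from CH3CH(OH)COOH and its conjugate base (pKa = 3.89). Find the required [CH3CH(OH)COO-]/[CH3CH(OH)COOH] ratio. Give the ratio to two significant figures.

ratio = 0.59

pH = pKa + log(r) ⇒ log(r) = 3.66 − 3.89 = -0.23
r = [CH3CH(OH)COO-]/[CH3CH(OH)COOH] = 10^(-0.23) = 0.589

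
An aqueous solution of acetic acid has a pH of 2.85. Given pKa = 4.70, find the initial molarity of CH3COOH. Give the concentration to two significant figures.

[H+] = 10^(-2.85) = 1.41 × 10^-3 M = x
Ka = 10^(−4.70) = 2.00 × 10^-5
Ka = x²/(C₀ − x) ⇒ C₀ = x + x²/Ka
C₀ = 1.41 × 10^-3 + (1.41 × 10^-3)²/(2.00 × 10^-5) = 1.01 × 10^-1 M

C₀ = 1.0 × 10^-1 M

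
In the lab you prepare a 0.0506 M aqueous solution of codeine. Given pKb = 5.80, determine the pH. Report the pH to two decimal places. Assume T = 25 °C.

C18H21NO3 + H2O ⇌ C18H22NO3+ + OH-
Kb = 10^(−5.80) = 1.58 × 10^-6
Let x = [OH-] at equilibrium. Kb = x²/(0.0506 − x).
Since Kb ≪ C₀, x ≈ √(Kb·C₀) = 2.83 × 10^-4 M.
(x/C₀ = 0.56% < 5%, so the approximation holds.)
pOH = −log(2.83 × 10^-4) = 3.55; pH = 14.00 − 3.55 = 10.45

pH = 10.45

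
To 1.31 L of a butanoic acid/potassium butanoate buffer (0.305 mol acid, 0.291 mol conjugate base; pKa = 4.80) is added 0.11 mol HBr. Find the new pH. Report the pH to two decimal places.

Added H+ converts CH3(CH2)2COO- to CH3(CH2)2COOH: CH3(CH2)2COOH → 0.415 mol, CH3(CH2)2COO- → 0.181 mol.
Henderson–Hasselbalch with mole ratio 0.181/0.415: pH = 4.80 + (-0.360)

pH = 4.44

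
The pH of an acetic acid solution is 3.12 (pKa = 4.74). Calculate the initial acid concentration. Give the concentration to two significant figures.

C₀ = 3.2 × 10^-2 M

[H+] = 10^(-3.12) = 7.59 × 10^-4 M = x
Ka = 10^(−4.74) = 1.82 × 10^-5
Ka = x²/(C₀ − x) ⇒ C₀ = x + x²/Ka
C₀ = 7.59 × 10^-4 + (7.59 × 10^-4)²/(1.82 × 10^-5) = 3.24 × 10^-2 M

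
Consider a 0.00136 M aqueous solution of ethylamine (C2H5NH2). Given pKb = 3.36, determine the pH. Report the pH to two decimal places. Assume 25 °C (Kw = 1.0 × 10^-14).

pH = 10.77

C2H5NH2 + H2O ⇌ C2H5NH3+ + OH-
Kb = 10^(−3.36) = 4.37 × 10^-4
Kb = x²/(0.00136 − x) = 4.37 × 10^-4
x is not negligible relative to C₀; solve x² + 0.000437·x − 5.94e-07 = 0.
x = (−Kb + √(Kb² + 4·Kb·C₀))/2 = 5.83 × 10^-4 M
pOH = −log(5.83 × 10^-4) = 3.23; pH = 14.00 − 3.23 = 10.77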